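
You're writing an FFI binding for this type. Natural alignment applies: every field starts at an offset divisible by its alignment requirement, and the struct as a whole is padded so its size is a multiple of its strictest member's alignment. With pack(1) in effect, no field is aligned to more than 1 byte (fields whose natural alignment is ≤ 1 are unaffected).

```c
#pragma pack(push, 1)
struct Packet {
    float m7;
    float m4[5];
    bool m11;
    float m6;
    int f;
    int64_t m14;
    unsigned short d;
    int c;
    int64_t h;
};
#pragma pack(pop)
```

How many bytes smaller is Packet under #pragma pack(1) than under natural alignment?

natural layout:
  0..4  m7  (4B, 4-aligned)
  4..24  m4  (20B, 4-aligned)
  24..25  m11  (1B, 1-aligned)
  25..28  -- padding (3B)
  28..32  m6  (4B, 4-aligned)
  32..36  f  (4B, 4-aligned)
  36..40  -- padding (4B)
  40..48  m14  (8B, 8-aligned)
  48..50  d  (2B, 2-aligned)
  50..52  -- padding (2B)
  52..56  c  (4B, 4-aligned)
  56..64  h  (8B, 8-aligned)
  sizeof = 64, alignof = 8
packed(1) layout:
  0..4  m7  (4B, 1-aligned)
  4..24  m4  (20B, 1-aligned)
  24..25  m11  (1B, 1-aligned)
  25..29  m6  (4B, 1-aligned)
  29..33  f  (4B, 1-aligned)
  33..41  m14  (8B, 1-aligned)
  41..43  d  (2B, 1-aligned)
  43..47  c  (4B, 1-aligned)
  47..55  h  (8B, 1-aligned)
  sizeof = 55, alignof = 1
64 − 55 = 9

9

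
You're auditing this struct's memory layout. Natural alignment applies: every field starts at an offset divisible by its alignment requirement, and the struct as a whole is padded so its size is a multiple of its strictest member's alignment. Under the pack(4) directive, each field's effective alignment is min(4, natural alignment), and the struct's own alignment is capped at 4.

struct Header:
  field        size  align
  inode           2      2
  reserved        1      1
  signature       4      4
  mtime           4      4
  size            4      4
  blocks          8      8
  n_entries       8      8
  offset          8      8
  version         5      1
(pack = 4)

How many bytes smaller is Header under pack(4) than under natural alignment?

0

natural layout:
  inode at 0 (size 2, align 2) → ends 2
  reserved at 2 (size 1, align 1) → ends 3
  pad 1 to align 4 for signature
  signature at 4 (size 4, align 4) → ends 8
  mtime at 8 (size 4, align 4) → ends 12
  size at 12 (size 4, align 4) → ends 16
  blocks at 16 (size 8, align 8) → ends 24
  n_entries at 24 (size 8, align 8) → ends 32
  offset at 32 (size 8, align 8) → ends 40
  version at 40 (size 5, align 1) → ends 45
  tail pad 3 to reach multiple of 8
  total 48 bytes, alignment 8
packed(4) layout:
  inode at 0 (size 2, align 2) → ends 2
  reserved at 2 (size 1, align 1) → ends 3
  pad 1 to align 4 for signature
  signature at 4 (size 4, align 4) → ends 8
  mtime at 8 (size 4, align 4) → ends 12
  size at 12 (size 4, align 4) → ends 16
  blocks at 16 (size 8, align 4) → ends 24
  n_entries at 24 (size 8, align 4) → ends 32
  offset at 32 (size 8, align 4) → ends 40
  version at 40 (size 5, align 1) → ends 45
  tail pad 3 to reach multiple of 4
  total 48 bytes, alignment 4
48 − 48 = 0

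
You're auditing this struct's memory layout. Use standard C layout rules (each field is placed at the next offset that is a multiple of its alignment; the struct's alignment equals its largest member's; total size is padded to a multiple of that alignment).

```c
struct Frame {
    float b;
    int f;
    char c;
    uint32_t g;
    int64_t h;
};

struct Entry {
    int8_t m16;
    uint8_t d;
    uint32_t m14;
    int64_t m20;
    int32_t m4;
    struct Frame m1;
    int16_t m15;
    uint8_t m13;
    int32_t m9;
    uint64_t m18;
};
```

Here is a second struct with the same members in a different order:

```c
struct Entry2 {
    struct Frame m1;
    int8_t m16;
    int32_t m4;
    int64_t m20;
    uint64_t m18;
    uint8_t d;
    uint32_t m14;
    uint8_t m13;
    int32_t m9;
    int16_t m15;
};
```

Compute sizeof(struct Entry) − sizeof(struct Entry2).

Frame: @0: b [4B, align 4] → 4; @4: f [4B, align 4] → 8; @8: c [1B, align 1] → 9; +3 pad (align 4); @12: g [4B, align 4] → 16; @16: h [8B, align 8] → 24; size 24, align 8
@0: m16 [1B, align 1] → 1
@1: d [1B, align 1] → 2
+2 pad (align 4)
@4: m14 [4B, align 4] → 8
@8: m20 [8B, align 8] → 16
@16: m4 [4B, align 4] → 20
+4 pad (align 8)
@24: m1 [24B, align 8] → 48
@48: m15 [2B, align 2] → 50
@50: m13 [1B, align 1] → 51
+1 pad (align 4)
@52: m9 [4B, align 4] → 56
@56: m18 [8B, align 8] → 64
size 64, align 8
— Entry2 —
@0: m1 [24B, align 8] → 24
@24: m16 [1B, align 1] → 25
+3 pad (align 4)
@28: m4 [4B, align 4] → 32
@32: m20 [8B, align 8] → 40
@40: m18 [8B, align 8] → 48
@48: d [1B, align 1] → 49
+3 pad (align 4)
@52: m14 [4B, align 4] → 56
@56: m13 [1B, align 1] → 57
+3 pad (align 4)
@60: m9 [4B, align 4] → 64
@64: m15 [2B, align 2] → 66
+6 tail pad (align 8)
size 72, align 8
64 − 72 = -8

-8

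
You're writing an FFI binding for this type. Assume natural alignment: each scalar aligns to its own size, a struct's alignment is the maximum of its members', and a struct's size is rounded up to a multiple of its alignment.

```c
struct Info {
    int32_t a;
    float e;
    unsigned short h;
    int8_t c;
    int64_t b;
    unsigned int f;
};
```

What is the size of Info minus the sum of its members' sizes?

9

a at 0 (size 4, align 4) → ends 4
e at 4 (size 4, align 4) → ends 8
h at 8 (size 2, align 2) → ends 10
c at 10 (size 1, align 1) → ends 11
pad 5 to align 8 for b
b at 16 (size 8, align 8) → ends 24
f at 24 (size 4, align 4) → ends 28
tail pad 4 to reach multiple of 8
total 32 bytes, alignment 8
data bytes 23, size 32 → padding 9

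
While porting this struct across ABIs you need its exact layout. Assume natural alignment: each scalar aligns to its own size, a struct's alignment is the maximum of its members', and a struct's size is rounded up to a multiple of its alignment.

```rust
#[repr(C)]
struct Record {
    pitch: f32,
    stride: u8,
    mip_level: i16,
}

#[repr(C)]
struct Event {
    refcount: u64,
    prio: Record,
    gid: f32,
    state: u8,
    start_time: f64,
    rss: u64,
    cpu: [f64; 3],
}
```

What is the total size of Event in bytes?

Record: pitch at 0 (size 4, align 4) → ends 4; stride at 4 (size 1, align 1) → ends 5; pad 1 to align 2 for mip_level; mip_level at 6 (size 2, align 2) → ends 8; total 8 bytes, alignment 4
refcount at 0 (size 8, align 8) → ends 8
prio at 8 (size 8, align 4) → ends 16
gid at 16 (size 4, align 4) → ends 20
state at 20 (size 1, align 1) → ends 21
pad 3 to align 8 for start_time
start_time at 24 (size 8, align 8) → ends 32
rss at 32 (size 8, align 8) → ends 40
cpu at 40 (size 24, align 8) → ends 64
total 64 bytes, alignment 8

64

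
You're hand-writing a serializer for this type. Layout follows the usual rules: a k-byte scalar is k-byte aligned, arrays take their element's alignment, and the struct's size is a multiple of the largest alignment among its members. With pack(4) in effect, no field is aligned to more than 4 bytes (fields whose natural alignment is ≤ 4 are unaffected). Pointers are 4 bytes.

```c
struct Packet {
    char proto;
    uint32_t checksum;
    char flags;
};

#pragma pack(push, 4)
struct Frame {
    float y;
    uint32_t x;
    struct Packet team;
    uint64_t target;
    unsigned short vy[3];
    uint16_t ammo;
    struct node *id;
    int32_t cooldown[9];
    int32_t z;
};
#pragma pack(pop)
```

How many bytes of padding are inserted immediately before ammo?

0

Packet: @0: proto [1B, align 1] → 1; +3 pad (align 4); @4: checksum [4B, align 4] → 8; @8: flags [1B, align 1] → 9; +3 tail pad (align 4); size 12, align 4
@0: y [4B, align 4] → 4
@4: x [4B, align 4] → 8
@8: team [12B, align 4] → 20
@20: target [8B, align 4] → 28
@28: vy [6B, align 2] → 34
@34: ammo [2B, align 2] → 36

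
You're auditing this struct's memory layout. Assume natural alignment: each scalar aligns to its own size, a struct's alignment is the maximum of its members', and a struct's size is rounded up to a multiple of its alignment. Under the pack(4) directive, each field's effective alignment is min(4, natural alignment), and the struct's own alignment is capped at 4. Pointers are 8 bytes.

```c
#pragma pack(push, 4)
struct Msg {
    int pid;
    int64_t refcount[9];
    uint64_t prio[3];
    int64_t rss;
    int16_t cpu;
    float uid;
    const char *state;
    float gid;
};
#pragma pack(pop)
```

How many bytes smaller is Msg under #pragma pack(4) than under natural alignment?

natural layout:
  pid at 0 (size 4, align 4) → ends 4
  pad 4 to align 8 for refcount
  refcount at 8 (size 72, align 8) → ends 80
  prio at 80 (size 24, align 8) → ends 104
  rss at 104 (size 8, align 8) → ends 112
  cpu at 112 (size 2, align 2) → ends 114
  pad 2 to align 4 for uid
  uid at 116 (size 4, align 4) → ends 120
  state at 120 (size 8, align 8) → ends 128
  gid at 128 (size 4, align 4) → ends 132
  tail pad 4 to reach multiple of 8
  total 136 bytes, alignment 8
packed(4) layout:
  pid at 0 (size 4, align 4) → ends 4
  refcount at 4 (size 72, align 4) → ends 76
  prio at 76 (size 24, align 4) → ends 100
  rss at 100 (size 8, align 4) → ends 108
  cpu at 108 (size 2, align 2) → ends 110
  pad 2 to align 4 for uid
  uid at 112 (size 4, align 4) → ends 116
  state at 116 (size 8, align 4) → ends 124
  gid at 124 (size 4, align 4) → ends 128
  total 128 bytes, alignment 4
136 − 128 = 8

8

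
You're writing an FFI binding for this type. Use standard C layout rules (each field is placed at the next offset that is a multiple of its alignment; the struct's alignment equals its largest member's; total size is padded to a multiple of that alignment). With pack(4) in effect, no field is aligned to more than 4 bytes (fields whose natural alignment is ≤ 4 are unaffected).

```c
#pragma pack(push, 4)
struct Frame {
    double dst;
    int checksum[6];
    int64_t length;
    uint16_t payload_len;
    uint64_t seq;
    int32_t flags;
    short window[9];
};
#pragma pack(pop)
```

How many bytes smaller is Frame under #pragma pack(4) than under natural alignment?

natural layout:
  @0: dst [8B, align 8] → 8
  @8: checksum [24B, align 4] → 32
  @32: length [8B, align 8] → 40
  @40: payload_len [2B, align 2] → 42
  +6 pad (align 8)
  @48: seq [8B, align 8] → 56
  @56: flags [4B, align 4] → 60
  @60: window [18B, align 2] → 78
  +2 tail pad (align 8)
  size 80, align 8
packed(4) layout:
  @0: dst [8B, align 4] → 8
  @8: checksum [24B, align 4] → 32
  @32: length [8B, align 4] → 40
  @40: payload_len [2B, align 2] → 42
  +2 pad (align 4)
  @44: seq [8B, align 4] → 52
  @52: flags [4B, align 4] → 56
  @56: window [18B, align 2] → 74
  +2 tail pad (align 4)
  size 76, align 4
80 − 76 = 4

4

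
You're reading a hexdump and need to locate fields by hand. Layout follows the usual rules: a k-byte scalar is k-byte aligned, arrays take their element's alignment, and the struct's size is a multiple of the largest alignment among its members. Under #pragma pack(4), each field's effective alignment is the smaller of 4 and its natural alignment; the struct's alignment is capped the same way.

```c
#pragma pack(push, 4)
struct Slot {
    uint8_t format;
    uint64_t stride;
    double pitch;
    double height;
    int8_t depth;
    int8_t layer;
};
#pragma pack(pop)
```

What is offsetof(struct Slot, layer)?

format at 0 (size 1, align 1) → ends 1
pad 3 to align 4 for stride
stride at 4 (size 8, align 4) → ends 12
pitch at 12 (size 8, align 4) → ends 20
height at 20 (size 8, align 4) → ends 28
depth at 28 (size 1, align 1) → ends 29
layer at 29 (size 1, align 1) → ends 30

29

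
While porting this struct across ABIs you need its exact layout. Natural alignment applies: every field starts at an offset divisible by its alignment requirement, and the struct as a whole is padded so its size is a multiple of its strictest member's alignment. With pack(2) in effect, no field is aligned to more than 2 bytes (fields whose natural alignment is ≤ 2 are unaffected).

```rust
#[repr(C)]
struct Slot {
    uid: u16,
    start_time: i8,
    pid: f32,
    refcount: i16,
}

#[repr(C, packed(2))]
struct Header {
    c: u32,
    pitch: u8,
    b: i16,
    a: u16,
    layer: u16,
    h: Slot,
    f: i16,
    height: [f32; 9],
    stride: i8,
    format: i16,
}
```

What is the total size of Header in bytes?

Slot: 0..2  uid  (2B, 2-aligned); 2..3  start_time  (1B, 1-aligned); 3..4  -- padding (1B); 4..8  pid  (4B, 4-aligned); 8..10  refcount  (2B, 2-aligned); 10..12  -- tail padding (2B); sizeof = 12, alignof = 4
0..4  c  (4B, 2-aligned)
4..5  pitch  (1B, 1-aligned)
5..6  -- padding (1B)
6..8  b  (2B, 2-aligned)
8..10  a  (2B, 2-aligned)
10..12  layer  (2B, 2-aligned)
12..24  h  (12B, 2-aligned)
24..26  f  (2B, 2-aligned)
26..62  height  (36B, 2-aligned)
62..63  stride  (1B, 1-aligned)
63..64  -- padding (1B)
64..66  format  (2B, 2-aligned)
sizeof = 66, alignof = 2

66 bytes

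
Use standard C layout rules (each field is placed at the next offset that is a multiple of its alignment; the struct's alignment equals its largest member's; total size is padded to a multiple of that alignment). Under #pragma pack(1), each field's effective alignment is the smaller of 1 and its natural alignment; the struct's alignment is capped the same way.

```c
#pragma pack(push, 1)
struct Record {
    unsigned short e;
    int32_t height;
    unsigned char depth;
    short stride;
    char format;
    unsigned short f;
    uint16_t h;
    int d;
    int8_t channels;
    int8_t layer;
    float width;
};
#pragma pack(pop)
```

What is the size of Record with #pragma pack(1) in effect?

0..2  e  (2B, 1-aligned)
2..6  height  (4B, 1-aligned)
6..7  depth  (1B, 1-aligned)
7..9  stride  (2B, 1-aligned)
9..10  format  (1B, 1-aligned)
10..12  f  (2B, 1-aligned)
12..14  h  (2B, 1-aligned)
14..18  d  (4B, 1-aligned)
18..19  channels  (1B, 1-aligned)
19..20  layer  (1B, 1-aligned)
20..24  width  (4B, 1-aligned)
sizeof = 24, alignof = 1

24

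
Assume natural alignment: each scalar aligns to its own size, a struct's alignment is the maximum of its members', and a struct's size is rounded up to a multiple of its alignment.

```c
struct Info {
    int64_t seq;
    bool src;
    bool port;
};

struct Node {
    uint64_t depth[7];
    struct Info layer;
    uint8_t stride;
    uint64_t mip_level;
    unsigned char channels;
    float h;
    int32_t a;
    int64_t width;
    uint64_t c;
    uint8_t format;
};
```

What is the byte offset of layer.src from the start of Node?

Info: @0: seq [8B, align 8] → 8; @8: src [1B, align 1] → 9; @9: port [1B, align 1] → 10; +6 tail pad (align 8); size 16, align 8
@0: depth [56B, align 8] → 56
@56: layer [16B, align 8] → 72
within Info: src at 8
56 + 8 = 64

64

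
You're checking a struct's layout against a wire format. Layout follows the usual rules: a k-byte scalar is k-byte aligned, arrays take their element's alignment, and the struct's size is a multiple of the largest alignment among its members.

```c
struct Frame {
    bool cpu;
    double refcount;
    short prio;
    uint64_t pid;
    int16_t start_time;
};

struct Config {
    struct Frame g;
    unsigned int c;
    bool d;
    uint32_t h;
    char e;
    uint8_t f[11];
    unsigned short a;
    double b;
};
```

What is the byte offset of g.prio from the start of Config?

Frame: @0: cpu [1B, align 1] → 1; +7 pad (align 8); @8: refcount [8B, align 8] → 16; @16: prio [2B, align 2] → 18; +6 pad (align 8); @24: pid [8B, align 8] → 32; @32: start_time [2B, align 2] → 34; +6 tail pad (align 8); size 40, align 8
@0: g [40B, align 8] → 40
within Frame: prio at 16
0 + 16 = 16

16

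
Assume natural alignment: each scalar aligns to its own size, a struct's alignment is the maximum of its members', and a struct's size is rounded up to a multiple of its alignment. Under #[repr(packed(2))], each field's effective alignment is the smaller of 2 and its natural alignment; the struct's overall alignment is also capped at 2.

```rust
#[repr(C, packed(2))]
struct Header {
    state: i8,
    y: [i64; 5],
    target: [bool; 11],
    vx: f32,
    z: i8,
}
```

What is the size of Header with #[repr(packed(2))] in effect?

60

@0: state [1B, align 1] → 1
+1 pad (align 2)
@2: y [40B, align 2] → 42
@42: target [11B, align 1] → 53
+1 pad (align 2)
@54: vx [4B, align 2] → 58
@58: z [1B, align 1] → 59
+1 tail pad (align 2)
size 60, align 2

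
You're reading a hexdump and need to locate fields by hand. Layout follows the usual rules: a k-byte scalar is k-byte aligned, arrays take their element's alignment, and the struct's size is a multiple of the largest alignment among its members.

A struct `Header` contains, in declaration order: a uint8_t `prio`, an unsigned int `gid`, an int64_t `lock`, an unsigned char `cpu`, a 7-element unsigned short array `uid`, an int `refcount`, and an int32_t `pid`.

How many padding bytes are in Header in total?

4

prio at 0 (size 1, align 1) → ends 1
pad 3 to align 4 for gid
gid at 4 (size 4, align 4) → ends 8
lock at 8 (size 8, align 8) → ends 16
cpu at 16 (size 1, align 1) → ends 17
pad 1 to align 2 for uid
uid at 18 (size 14, align 2) → ends 32
refcount at 32 (size 4, align 4) → ends 36
pid at 36 (size 4, align 4) → ends 40
total 40 bytes, alignment 8
data bytes 36, size 40 → padding 4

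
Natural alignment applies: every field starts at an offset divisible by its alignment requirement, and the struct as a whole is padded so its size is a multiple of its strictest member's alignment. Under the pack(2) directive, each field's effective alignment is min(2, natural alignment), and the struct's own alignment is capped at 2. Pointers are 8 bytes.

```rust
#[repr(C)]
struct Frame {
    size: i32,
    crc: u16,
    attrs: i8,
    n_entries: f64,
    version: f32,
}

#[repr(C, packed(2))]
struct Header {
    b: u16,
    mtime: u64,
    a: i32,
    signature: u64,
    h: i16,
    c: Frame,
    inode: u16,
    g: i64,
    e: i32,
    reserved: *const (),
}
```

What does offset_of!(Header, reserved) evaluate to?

62

Frame: size at 0 (size 4, align 4) → ends 4; crc at 4 (size 2, align 2) → ends 6; attrs at 6 (size 1, align 1) → ends 7; pad 1 to align 8 for n_entries; n_entries at 8 (size 8, align 8) → ends 16; version at 16 (size 4, align 4) → ends 20; tail pad 4 to reach multiple of 8; total 24 bytes, alignment 8
b at 0 (size 2, align 2) → ends 2
mtime at 2 (size 8, align 2) → ends 10
a at 10 (size 4, align 2) → ends 14
signature at 14 (size 8, align 2) → ends 22
h at 22 (size 2, align 2) → ends 24
c at 24 (size 24, align 2) → ends 48
inode at 48 (size 2, align 2) → ends 50
g at 50 (size 8, align 2) → ends 58
e at 58 (size 4, align 2) → ends 62
reserved at 62 (size 8, align 2) → ends 70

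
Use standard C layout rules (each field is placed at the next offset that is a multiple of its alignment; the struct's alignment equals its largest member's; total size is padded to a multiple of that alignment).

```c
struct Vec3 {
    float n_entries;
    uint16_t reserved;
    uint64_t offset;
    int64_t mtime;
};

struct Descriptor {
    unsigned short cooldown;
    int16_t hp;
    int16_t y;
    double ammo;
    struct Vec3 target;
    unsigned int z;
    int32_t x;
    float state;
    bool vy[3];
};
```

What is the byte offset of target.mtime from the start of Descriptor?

32

Vec3: @0: n_entries [4B, align 4] → 4; @4: reserved [2B, align 2] → 6; +2 pad (align 8); @8: offset [8B, align 8] → 16; @16: mtime [8B, align 8] → 24; size 24, align 8
@0: cooldown [2B, align 2] → 2
@2: hp [2B, align 2] → 4
@4: y [2B, align 2] → 6
+2 pad (align 8)
@8: ammo [8B, align 8] → 16
@16: target [24B, align 8] → 40
within Vec3: mtime at 16
16 + 16 = 32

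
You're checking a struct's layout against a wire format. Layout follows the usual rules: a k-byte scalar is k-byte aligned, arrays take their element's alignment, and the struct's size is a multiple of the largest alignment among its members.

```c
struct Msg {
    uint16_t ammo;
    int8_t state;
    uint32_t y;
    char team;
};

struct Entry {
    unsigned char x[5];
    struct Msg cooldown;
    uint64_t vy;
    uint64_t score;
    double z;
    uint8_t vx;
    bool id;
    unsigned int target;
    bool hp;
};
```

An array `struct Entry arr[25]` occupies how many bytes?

Msg: 0..2  ammo  (2B, 2-aligned); 2..3  state  (1B, 1-aligned); 3..4  -- padding (1B); 4..8  y  (4B, 4-aligned); 8..9  team  (1B, 1-aligned); 9..12  -- tail padding (3B); sizeof = 12, alignof = 4
0..5  x  (5B, 1-aligned)
5..8  -- padding (3B)
8..20  cooldown  (12B, 4-aligned)
20..24  -- padding (4B)
24..32  vy  (8B, 8-aligned)
32..40  score  (8B, 8-aligned)
40..48  z  (8B, 8-aligned)
48..49  vx  (1B, 1-aligned)
49..50  id  (1B, 1-aligned)
50..52  -- padding (2B)
52..56  target  (4B, 4-aligned)
56..57  hp  (1B, 1-aligned)
57..64  -- tail padding (7B)
sizeof = 64, alignof = 8
array of 25: 25 × 64 = 1600

1600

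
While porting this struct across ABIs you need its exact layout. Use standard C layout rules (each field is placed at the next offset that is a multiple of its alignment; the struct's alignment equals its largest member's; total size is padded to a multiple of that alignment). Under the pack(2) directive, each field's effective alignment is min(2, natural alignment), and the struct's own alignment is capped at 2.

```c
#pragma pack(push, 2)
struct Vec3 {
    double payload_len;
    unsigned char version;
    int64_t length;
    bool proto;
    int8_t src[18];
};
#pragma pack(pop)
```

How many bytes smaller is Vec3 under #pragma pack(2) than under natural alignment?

10

natural layout:
  payload_len at 0 (size 8, align 8) → ends 8
  version at 8 (size 1, align 1) → ends 9
  pad 7 to align 8 for length
  length at 16 (size 8, align 8) → ends 24
  proto at 24 (size 1, align 1) → ends 25
  src at 25 (size 18, align 1) → ends 43
  tail pad 5 to reach multiple of 8
  total 48 bytes, alignment 8
packed(2) layout:
  payload_len at 0 (size 8, align 2) → ends 8
  version at 8 (size 1, align 1) → ends 9
  pad 1 to align 2 for length
  length at 10 (size 8, align 2) → ends 18
  proto at 18 (size 1, align 1) → ends 19
  src at 19 (size 18, align 1) → ends 37
  tail pad 1 to reach multiple of 2
  total 38 bytes, alignment 2
48 − 38 = 10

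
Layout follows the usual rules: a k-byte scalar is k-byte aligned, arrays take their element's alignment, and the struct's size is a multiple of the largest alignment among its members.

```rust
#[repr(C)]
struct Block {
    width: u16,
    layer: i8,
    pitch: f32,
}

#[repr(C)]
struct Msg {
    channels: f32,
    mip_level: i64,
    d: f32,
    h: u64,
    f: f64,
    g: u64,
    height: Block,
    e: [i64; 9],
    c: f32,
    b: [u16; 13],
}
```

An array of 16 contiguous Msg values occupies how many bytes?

Block: 0..2  width  (2B, 2-aligned); 2..3  layer  (1B, 1-aligned); 3..4  -- padding (1B); 4..8  pitch  (4B, 4-aligned); sizeof = 8, alignof = 4
0..4  channels  (4B, 4-aligned)
4..8  -- padding (4B)
8..16  mip_level  (8B, 8-aligned)
16..20  d  (4B, 4-aligned)
20..24  -- padding (4B)
24..32  h  (8B, 8-aligned)
32..40  f  (8B, 8-aligned)
40..48  g  (8B, 8-aligned)
48..56  height  (8B, 4-aligned)
56..128  e  (72B, 8-aligned)
128..132  c  (4B, 4-aligned)
132..158  b  (26B, 2-aligned)
158..160  -- tail padding (2B)
sizeof = 160, alignof = 8
array of 16: 16 × 160 = 2560

2560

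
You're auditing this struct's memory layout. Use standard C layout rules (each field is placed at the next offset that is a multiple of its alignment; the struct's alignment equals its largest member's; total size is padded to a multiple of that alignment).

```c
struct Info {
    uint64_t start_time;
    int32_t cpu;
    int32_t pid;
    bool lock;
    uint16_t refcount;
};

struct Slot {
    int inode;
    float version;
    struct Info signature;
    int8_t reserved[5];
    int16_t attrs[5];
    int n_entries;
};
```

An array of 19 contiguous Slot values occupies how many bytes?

1064

Info: start_time at 0 (size 8, align 8) → ends 8; cpu at 8 (size 4, align 4) → ends 12; pid at 12 (size 4, align 4) → ends 16; lock at 16 (size 1, align 1) → ends 17; pad 1 to align 2 for refcount; refcount at 18 (size 2, align 2) → ends 20; tail pad 4 to reach multiple of 8; total 24 bytes, alignment 8
inode at 0 (size 4, align 4) → ends 4
version at 4 (size 4, align 4) → ends 8
signature at 8 (size 24, align 8) → ends 32
reserved at 32 (size 5, align 1) → ends 37
pad 1 to align 2 for attrs
attrs at 38 (size 10, align 2) → ends 48
n_entries at 48 (size 4, align 4) → ends 52
tail pad 4 to reach multiple of 8
total 56 bytes, alignment 8
array of 19: 19 × 56 = 1064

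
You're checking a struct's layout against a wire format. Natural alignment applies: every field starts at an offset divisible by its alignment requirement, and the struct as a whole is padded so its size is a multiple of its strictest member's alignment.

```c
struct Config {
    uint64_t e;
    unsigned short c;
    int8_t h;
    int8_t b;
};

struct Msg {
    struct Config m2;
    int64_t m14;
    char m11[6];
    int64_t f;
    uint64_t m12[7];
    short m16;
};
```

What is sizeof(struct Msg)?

Config: @0: e [8B, align 8] → 8; @8: c [2B, align 2] → 10; @10: h [1B, align 1] → 11; @11: b [1B, align 1] → 12; +4 tail pad (align 8); size 16, align 8
@0: m2 [16B, align 8] → 16
@16: m14 [8B, align 8] → 24
@24: m11 [6B, align 1] → 30
+2 pad (align 8)
@32: f [8B, align 8] → 40
@40: m12 [56B, align 8] → 96
@96: m16 [2B, align 2] → 98
+6 tail pad (align 8)
size 104, align 8

104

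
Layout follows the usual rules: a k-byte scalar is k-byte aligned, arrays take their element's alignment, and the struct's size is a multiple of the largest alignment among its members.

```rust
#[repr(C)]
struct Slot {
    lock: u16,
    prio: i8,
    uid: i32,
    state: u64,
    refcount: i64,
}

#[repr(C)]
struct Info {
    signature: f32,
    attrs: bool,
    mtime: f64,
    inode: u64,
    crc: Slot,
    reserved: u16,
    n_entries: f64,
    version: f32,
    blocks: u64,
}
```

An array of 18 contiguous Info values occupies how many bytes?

1440

Slot: 0..2  lock  (2B, 2-aligned); 2..3  prio  (1B, 1-aligned); 3..4  -- padding (1B); 4..8  uid  (4B, 4-aligned); 8..16  state  (8B, 8-aligned); 16..24  refcount  (8B, 8-aligned); sizeof = 24, alignof = 8
0..4  signature  (4B, 4-aligned)
4..5  attrs  (1B, 1-aligned)
5..8  -- padding (3B)
8..16  mtime  (8B, 8-aligned)
16..24  inode  (8B, 8-aligned)
24..48  crc  (24B, 8-aligned)
48..50  reserved  (2B, 2-aligned)
50..56  -- padding (6B)
56..64  n_entries  (8B, 8-aligned)
64..68  version  (4B, 4-aligned)
68..72  -- padding (4B)
72..80  blocks  (8B, 8-aligned)
sizeof = 80, alignof = 8
array of 18: 18 × 80 = 1440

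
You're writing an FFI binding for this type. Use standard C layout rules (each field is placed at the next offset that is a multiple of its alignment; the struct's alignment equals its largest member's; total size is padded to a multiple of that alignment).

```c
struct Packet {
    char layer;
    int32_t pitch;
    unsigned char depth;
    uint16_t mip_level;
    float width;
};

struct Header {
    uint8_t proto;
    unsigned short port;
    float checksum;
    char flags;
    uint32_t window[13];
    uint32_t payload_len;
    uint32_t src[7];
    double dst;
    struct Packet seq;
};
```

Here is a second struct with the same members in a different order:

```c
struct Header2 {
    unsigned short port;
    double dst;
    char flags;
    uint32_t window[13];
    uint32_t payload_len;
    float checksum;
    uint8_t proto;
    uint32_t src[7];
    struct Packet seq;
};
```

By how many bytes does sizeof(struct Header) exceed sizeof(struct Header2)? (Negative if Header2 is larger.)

-8

Packet: 0..1  layer  (1B, 1-aligned); 1..4  -- padding (3B); 4..8  pitch  (4B, 4-aligned); 8..9  depth  (1B, 1-aligned); 9..10  -- padding (1B); 10..12  mip_level  (2B, 2-aligned); 12..16  width  (4B, 4-aligned); sizeof = 16, alignof = 4
0..1  proto  (1B, 1-aligned)
1..2  -- padding (1B)
2..4  port  (2B, 2-aligned)
4..8  checksum  (4B, 4-aligned)
8..9  flags  (1B, 1-aligned)
9..12  -- padding (3B)
12..64  window  (52B, 4-aligned)
64..68  payload_len  (4B, 4-aligned)
68..96  src  (28B, 4-aligned)
96..104  dst  (8B, 8-aligned)
104..120  seq  (16B, 4-aligned)
sizeof = 120, alignof = 8
— Header2 —
0..2  port  (2B, 2-aligned)
2..8  -- padding (6B)
8..16  dst  (8B, 8-aligned)
16..17  flags  (1B, 1-aligned)
17..20  -- padding (3B)
20..72  window  (52B, 4-aligned)
72..76  payload_len  (4B, 4-aligned)
76..80  checksum  (4B, 4-aligned)
80..81  proto  (1B, 1-aligned)
81..84  -- padding (3B)
84..112  src  (28B, 4-aligned)
112..128  seq  (16B, 4-aligned)
sizeof = 128, alignof = 8
120 − 128 = -8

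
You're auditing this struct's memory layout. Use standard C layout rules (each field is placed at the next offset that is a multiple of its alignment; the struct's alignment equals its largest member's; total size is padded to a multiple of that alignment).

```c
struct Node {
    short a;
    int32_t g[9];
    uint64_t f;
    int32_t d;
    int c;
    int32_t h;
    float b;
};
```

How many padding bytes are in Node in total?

2

0..2  a  (2B, 2-aligned)
2..4  -- padding (2B)
4..40  g  (36B, 4-aligned)
40..48  f  (8B, 8-aligned)
48..52  d  (4B, 4-aligned)
52..56  c  (4B, 4-aligned)
56..60  h  (4B, 4-aligned)
60..64  b  (4B, 4-aligned)
sizeof = 64, alignof = 8
data bytes 62, size 64 → padding 2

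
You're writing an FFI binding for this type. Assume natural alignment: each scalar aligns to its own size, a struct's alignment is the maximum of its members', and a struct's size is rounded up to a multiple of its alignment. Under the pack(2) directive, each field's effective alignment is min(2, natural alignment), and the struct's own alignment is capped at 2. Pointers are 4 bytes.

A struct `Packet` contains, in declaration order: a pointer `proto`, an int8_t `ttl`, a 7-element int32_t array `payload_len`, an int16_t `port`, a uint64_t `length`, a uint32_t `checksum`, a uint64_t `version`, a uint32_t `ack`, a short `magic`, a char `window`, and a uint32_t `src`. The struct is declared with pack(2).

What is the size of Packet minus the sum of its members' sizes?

2

@0: proto [4B, align 2] → 4
@4: ttl [1B, align 1] → 5
+1 pad (align 2)
@6: payload_len [28B, align 2] → 34
@34: port [2B, align 2] → 36
@36: length [8B, align 2] → 44
@44: checksum [4B, align 2] → 48
@48: version [8B, align 2] → 56
@56: ack [4B, align 2] → 60
@60: magic [2B, align 2] → 62
@62: window [1B, align 1] → 63
+1 pad (align 2)
@64: src [4B, align 2] → 68
size 68, align 2
data bytes 66, size 68 → padding 2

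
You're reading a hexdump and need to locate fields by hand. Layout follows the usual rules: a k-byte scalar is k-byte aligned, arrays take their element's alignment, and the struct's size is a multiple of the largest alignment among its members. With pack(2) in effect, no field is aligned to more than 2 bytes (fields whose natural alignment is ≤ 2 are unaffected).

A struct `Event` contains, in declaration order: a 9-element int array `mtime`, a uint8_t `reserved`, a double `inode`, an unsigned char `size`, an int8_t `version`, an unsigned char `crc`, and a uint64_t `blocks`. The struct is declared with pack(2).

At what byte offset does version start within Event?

mtime at 0 (size 36, align 2) → ends 36
reserved at 36 (size 1, align 1) → ends 37
pad 1 to align 2 for inode
inode at 38 (size 8, align 2) → ends 46
size at 46 (size 1, align 1) → ends 47
version at 47 (size 1, align 1) → ends 48

47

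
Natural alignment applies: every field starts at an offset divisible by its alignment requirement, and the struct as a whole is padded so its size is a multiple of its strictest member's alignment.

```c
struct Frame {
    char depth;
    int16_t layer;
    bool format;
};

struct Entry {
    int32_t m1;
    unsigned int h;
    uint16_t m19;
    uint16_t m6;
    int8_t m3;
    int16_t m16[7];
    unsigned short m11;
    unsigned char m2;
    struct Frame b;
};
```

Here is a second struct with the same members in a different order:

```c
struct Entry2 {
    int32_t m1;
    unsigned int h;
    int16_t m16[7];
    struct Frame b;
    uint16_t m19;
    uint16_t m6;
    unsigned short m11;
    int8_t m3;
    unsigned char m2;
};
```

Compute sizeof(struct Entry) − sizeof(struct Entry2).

4

Frame: depth at 0 (size 1, align 1) → ends 1; pad 1 to align 2 for layer; layer at 2 (size 2, align 2) → ends 4; format at 4 (size 1, align 1) → ends 5; tail pad 1 to reach multiple of 2; total 6 bytes, alignment 2
m1 at 0 (size 4, align 4) → ends 4
h at 4 (size 4, align 4) → ends 8
m19 at 8 (size 2, align 2) → ends 10
m6 at 10 (size 2, align 2) → ends 12
m3 at 12 (size 1, align 1) → ends 13
pad 1 to align 2 for m16
m16 at 14 (size 14, align 2) → ends 28
m11 at 28 (size 2, align 2) → ends 30
m2 at 30 (size 1, align 1) → ends 31
pad 1 to align 2 for b
b at 32 (size 6, align 2) → ends 38
tail pad 2 to reach multiple of 4
total 40 bytes, alignment 4
— Entry2 —
m1 at 0 (size 4, align 4) → ends 4
h at 4 (size 4, align 4) → ends 8
m16 at 8 (size 14, align 2) → ends 22
b at 22 (size 6, align 2) → ends 28
m19 at 28 (size 2, align 2) → ends 30
m6 at 30 (size 2, align 2) → ends 32
m11 at 32 (size 2, align 2) → ends 34
m3 at 34 (size 1, align 1) → ends 35
m2 at 35 (size 1, align 1) → ends 36
total 36 bytes, alignment 4
40 − 36 = 4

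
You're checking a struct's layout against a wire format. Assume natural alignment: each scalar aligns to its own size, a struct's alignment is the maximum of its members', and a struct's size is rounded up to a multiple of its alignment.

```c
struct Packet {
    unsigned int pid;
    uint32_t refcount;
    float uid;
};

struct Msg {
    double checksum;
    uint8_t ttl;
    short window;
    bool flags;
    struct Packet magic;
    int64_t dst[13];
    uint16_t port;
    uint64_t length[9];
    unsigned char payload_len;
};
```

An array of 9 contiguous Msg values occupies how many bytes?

2016

Packet: pid at 0 (size 4, align 4) → ends 4; refcount at 4 (size 4, align 4) → ends 8; uid at 8 (size 4, align 4) → ends 12; total 12 bytes, alignment 4
checksum at 0 (size 8, align 8) → ends 8
ttl at 8 (size 1, align 1) → ends 9
pad 1 to align 2 for window
window at 10 (size 2, align 2) → ends 12
flags at 12 (size 1, align 1) → ends 13
pad 3 to align 4 for magic
magic at 16 (size 12, align 4) → ends 28
pad 4 to align 8 for dst
dst at 32 (size 104, align 8) → ends 136
port at 136 (size 2, align 2) → ends 138
pad 6 to align 8 for length
length at 144 (size 72, align 8) → ends 216
payload_len at 216 (size 1, align 1) → ends 217
tail pad 7 to reach multiple of 8
total 224 bytes, alignment 8
array of 9: 9 × 224 = 2016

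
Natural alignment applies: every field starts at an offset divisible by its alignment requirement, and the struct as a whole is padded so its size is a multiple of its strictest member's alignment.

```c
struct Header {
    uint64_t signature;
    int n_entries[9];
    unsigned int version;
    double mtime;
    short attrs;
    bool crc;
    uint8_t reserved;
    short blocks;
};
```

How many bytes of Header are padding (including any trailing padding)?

2

signature at 0 (size 8, align 8) → ends 8
n_entries at 8 (size 36, align 4) → ends 44
version at 44 (size 4, align 4) → ends 48
mtime at 48 (size 8, align 8) → ends 56
attrs at 56 (size 2, align 2) → ends 58
crc at 58 (size 1, align 1) → ends 59
reserved at 59 (size 1, align 1) → ends 60
blocks at 60 (size 2, align 2) → ends 62
tail pad 2 to reach multiple of 8
total 64 bytes, alignment 8
data bytes 62, size 64 → padding 2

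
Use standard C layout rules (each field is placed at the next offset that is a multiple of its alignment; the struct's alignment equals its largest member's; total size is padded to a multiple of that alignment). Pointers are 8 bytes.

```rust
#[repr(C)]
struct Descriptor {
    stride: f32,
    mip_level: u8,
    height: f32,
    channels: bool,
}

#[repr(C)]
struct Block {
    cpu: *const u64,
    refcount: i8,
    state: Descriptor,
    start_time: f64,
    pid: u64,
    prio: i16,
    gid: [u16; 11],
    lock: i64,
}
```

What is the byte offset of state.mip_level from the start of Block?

16

Descriptor: 0..4  stride  (4B, 4-aligned); 4..5  mip_level  (1B, 1-aligned); 5..8  -- padding (3B); 8..12  height  (4B, 4-aligned); 12..13  channels  (1B, 1-aligned); 13..16  -- tail padding (3B); sizeof = 16, alignof = 4
0..8  cpu  (8B, 8-aligned)
8..9  refcount  (1B, 1-aligned)
9..12  -- padding (3B)
12..28  state  (16B, 4-aligned)
within Descriptor: mip_level at 4
12 + 4 = 16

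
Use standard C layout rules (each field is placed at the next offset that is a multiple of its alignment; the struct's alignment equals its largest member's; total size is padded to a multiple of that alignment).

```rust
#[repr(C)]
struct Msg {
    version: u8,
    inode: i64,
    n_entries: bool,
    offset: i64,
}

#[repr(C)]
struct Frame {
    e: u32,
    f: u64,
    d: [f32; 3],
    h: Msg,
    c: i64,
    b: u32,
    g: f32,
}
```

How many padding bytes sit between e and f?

4

Msg: 0..1  version  (1B, 1-aligned); 1..8  -- padding (7B); 8..16  inode  (8B, 8-aligned); 16..17  n_entries  (1B, 1-aligned); 17..24  -- padding (7B); 24..32  offset  (8B, 8-aligned); sizeof = 32, alignof = 8
0..4  e  (4B, 4-aligned)
4..8  -- padding (4B)
8..16  f  (8B, 8-aligned)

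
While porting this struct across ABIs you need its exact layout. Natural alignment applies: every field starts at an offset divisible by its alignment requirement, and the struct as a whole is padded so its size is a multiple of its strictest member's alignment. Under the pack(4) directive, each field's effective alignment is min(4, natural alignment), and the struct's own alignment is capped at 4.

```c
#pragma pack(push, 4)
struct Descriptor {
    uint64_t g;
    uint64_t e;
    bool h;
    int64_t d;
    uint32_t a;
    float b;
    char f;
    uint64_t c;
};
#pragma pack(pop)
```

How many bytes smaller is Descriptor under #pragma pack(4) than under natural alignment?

8

natural layout:
  g at 0 (size 8, align 8) → ends 8
  e at 8 (size 8, align 8) → ends 16
  h at 16 (size 1, align 1) → ends 17
  pad 7 to align 8 for d
  d at 24 (size 8, align 8) → ends 32
  a at 32 (size 4, align 4) → ends 36
  b at 36 (size 4, align 4) → ends 40
  f at 40 (size 1, align 1) → ends 41
  pad 7 to align 8 for c
  c at 48 (size 8, align 8) → ends 56
  total 56 bytes, alignment 8
packed(4) layout:
  g at 0 (size 8, align 4) → ends 8
  e at 8 (size 8, align 4) → ends 16
  h at 16 (size 1, align 1) → ends 17
  pad 3 to align 4 for d
  d at 20 (size 8, align 4) → ends 28
  a at 28 (size 4, align 4) → ends 32
  b at 32 (size 4, align 4) → ends 36
  f at 36 (size 1, align 1) → ends 37
  pad 3 to align 4 for c
  c at 40 (size 8, align 4) → ends 48
  total 48 bytes, alignment 4
56 − 48 = 8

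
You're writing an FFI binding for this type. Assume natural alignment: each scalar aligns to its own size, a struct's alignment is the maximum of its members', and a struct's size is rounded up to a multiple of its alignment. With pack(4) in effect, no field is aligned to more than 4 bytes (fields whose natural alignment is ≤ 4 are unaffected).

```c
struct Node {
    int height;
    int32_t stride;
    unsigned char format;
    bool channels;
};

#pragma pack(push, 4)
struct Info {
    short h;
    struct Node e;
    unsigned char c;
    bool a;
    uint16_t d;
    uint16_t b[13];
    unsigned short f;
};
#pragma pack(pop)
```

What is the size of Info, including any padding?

48

Node: @0: height [4B, align 4] → 4; @4: stride [4B, align 4] → 8; @8: format [1B, align 1] → 9; @9: channels [1B, align 1] → 10; +2 tail pad (align 4); size 12, align 4
@0: h [2B, align 2] → 2
+2 pad (align 4)
@4: e [12B, align 4] → 16
@16: c [1B, align 1] → 17
@17: a [1B, align 1] → 18
@18: d [2B, align 2] → 20
@20: b [26B, align 2] → 46
@46: f [2B, align 2] → 48
size 48, align 4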